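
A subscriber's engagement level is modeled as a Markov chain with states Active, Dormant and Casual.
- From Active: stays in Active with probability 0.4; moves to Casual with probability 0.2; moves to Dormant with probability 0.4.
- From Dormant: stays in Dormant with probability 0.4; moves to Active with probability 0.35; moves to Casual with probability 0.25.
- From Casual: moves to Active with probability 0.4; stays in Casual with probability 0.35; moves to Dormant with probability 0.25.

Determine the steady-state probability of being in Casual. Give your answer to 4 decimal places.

Let the stationary distribution be π with π = πP and π_1 + π_2 + π_3 = 1.
π_1 = 0.4·π_1 + 0.35·π_2 + 0.4·π_3
π_2 = 0.4·π_1 + 0.4·π_2 + 0.25·π_3
Solving with the normalization constraint gives π = (0.3819, 0.3615, 0.2566).
So the stationary probability of Casual is 0.2566.

0.2566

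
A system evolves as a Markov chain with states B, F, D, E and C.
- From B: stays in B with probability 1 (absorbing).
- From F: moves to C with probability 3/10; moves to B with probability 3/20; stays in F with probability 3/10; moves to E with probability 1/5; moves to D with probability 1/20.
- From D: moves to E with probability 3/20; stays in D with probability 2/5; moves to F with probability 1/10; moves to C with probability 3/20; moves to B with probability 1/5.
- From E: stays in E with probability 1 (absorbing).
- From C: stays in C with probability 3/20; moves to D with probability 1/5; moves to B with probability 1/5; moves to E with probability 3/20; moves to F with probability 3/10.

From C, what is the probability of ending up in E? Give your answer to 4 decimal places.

0.4657

Let h(s) be the probability of absorption at E starting from transient state s. Then h(E) = 1 and h(B) = 0. By first-step analysis:
h(F) = 0.15·0 + 0.3·h(F) + 0.05·h(D) + 0.2·1 + 0.3·h(C)
h(D) = 0.2·0 + 0.1·h(F) + 0.4·h(D) + 0.15·1 + 0.15·h(C)
h(C) = 0.2·0 + 0.3·h(F) + 0.2·h(D) + 0.15·1 + 0.15·h(C)
Solving: h(F) = 0.5176, h(D) = 0.4527, h(C) = 0.4657.
Starting from C, the probability is 0.4657.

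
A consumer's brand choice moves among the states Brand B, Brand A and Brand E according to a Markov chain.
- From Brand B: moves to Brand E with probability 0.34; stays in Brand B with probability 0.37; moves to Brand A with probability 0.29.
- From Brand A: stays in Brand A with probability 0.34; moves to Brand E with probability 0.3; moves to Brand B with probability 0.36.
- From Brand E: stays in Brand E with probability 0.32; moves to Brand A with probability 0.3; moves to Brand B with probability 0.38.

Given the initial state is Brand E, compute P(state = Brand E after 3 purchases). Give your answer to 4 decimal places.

0.3212

Propagate the distribution vector 3 purchases from Brand E.
After 0 purchases: (0.0000, 0.0000, 1.0000)
After 1 purchase: (0.3800, 0.3000, 0.3200)
After 2 purchases: (0.3702, 0.3082, 0.3216)
After 3 purchases: (0.3701, 0.3086, 0.3212)
P(in Brand E after 3 purchases) = 0.3212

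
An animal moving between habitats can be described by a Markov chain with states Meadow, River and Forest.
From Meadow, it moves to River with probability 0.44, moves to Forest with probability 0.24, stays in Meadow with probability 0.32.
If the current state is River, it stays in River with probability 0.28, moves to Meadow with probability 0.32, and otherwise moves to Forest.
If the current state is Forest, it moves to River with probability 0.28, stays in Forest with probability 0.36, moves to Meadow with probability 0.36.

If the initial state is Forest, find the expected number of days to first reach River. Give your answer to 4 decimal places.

2.9817

Let t(s) be the expected number of days to first reach River from state s, with t(River) = 0. Conditioning on the first day:
t(Meadow) = 1 + 0.32·t(Meadow) + 0.24·t(Forest)
t(Forest) = 1 + 0.36·t(Meadow) + 0.36·t(Forest)
Solving: t(Meadow) = 2.5229, t(Forest) = 2.9817.
Expected days from Forest to River: 2.9817.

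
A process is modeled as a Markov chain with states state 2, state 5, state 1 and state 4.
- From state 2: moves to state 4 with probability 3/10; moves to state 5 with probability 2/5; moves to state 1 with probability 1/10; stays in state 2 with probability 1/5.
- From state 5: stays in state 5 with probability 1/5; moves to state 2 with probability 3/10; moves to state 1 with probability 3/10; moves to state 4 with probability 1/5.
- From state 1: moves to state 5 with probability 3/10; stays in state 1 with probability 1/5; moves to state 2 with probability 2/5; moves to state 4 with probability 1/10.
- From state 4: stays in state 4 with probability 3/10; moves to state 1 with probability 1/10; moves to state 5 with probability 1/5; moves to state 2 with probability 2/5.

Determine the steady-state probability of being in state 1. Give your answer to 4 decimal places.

0.1732

Let the stationary distribution be π with π = πP and π_1 + π_2 + π_3 + π_4 = 1.
π_1 = 0.2·π_1 + 0.3·π_2 + 0.4·π_3 + 0.4·π_4
π_2 = 0.4·π_1 + 0.2·π_2 + 0.3·π_3 + 0.2·π_4
π_3 = 0.1·π_1 + 0.3·π_2 + 0.2·π_3 + 0.1·π_4
Solving with the normalization constraint gives π = (0.3101, 0.2793, 0.1732, 0.2374).
So the stationary probability of state 1 is 0.1732.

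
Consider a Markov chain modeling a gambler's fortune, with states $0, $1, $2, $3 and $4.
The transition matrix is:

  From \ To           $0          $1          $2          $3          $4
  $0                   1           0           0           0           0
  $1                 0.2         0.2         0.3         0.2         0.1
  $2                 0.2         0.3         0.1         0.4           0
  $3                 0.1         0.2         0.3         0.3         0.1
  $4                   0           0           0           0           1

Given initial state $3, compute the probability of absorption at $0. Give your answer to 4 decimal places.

0.6629

Let h(s) be the probability of absorption at $0 starting from transient state s. Then h($0) = 1 and h($4) = 0. By first-step analysis:
h($1) = 0.2·1 + 0.2·h($1) + 0.3·h($2) + 0.2·h($3) + 0.1·0
h($2) = 0.2·1 + 0.3·h($1) + 0.1·h($2) + 0.4·h($3)
h($3) = 0.1·1 + 0.2·h($1) + 0.3·h($2) + 0.3·h($3) + 0.1·0
Solving: h($1) = 0.6966, h($2) = 0.7491, h($3) = 0.6629.
Starting from $3, the probability is 0.6629.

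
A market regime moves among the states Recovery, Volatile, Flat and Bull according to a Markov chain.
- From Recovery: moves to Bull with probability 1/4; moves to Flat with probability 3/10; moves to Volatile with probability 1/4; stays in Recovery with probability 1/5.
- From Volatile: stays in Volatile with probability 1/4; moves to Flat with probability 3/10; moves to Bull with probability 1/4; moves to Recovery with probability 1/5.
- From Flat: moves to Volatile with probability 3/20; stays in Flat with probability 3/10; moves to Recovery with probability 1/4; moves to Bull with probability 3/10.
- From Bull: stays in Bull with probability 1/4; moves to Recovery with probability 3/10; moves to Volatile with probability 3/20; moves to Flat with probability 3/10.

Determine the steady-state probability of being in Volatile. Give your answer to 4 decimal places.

0.1935

Let the stationary distribution be π with π = πP and π_1 + π_2 + π_3 + π_4 = 1.
π_1 = 0.2·π_1 + 0.2·π_2 + 0.25·π_3 + 0.3·π_4
π_2 = 0.25·π_1 + 0.25·π_2 + 0.15·π_3 + 0.15·π_4
π_3 = 0.3·π_1 + 0.3·π_2 + 0.3·π_3 + 0.3·π_4
Solving with the normalization constraint gives π = (0.2415, 0.1935, 0.3000, 0.2650).
So the stationary probability of Volatile is 0.1935.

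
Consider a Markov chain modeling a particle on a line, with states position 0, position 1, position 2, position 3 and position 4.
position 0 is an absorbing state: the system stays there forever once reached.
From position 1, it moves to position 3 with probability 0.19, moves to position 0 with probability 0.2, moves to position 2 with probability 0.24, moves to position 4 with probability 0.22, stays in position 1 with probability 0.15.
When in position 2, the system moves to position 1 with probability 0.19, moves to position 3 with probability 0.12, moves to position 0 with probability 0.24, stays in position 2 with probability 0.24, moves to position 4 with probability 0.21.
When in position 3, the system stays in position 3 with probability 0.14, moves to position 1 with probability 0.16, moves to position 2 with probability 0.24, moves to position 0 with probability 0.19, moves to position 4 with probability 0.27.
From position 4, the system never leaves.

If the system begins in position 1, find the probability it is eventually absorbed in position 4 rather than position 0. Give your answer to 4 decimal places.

Let h(s) be the probability of absorption at position 4 starting from transient state s. Then h(position 4) = 1 and h(position 0) = 0. By first-step analysis:
h(position 1) = 0.2·0 + 0.15·h(position 1) + 0.24·h(position 2) + 0.19·h(position 3) + 0.22·1
h(position 2) = 0.24·0 + 0.19·h(position 1) + 0.24·h(position 2) + 0.12·h(position 3) + 0.21·1
h(position 3) = 0.19·0 + 0.16·h(position 1) + 0.24·h(position 2) + 0.14·h(position 3) + 0.27·1
Solving: h(position 1) = 0.5206, h(position 2) = 0.4931, h(position 3) = 0.5484.
Starting from position 1, the probability is 0.5206.

0.5206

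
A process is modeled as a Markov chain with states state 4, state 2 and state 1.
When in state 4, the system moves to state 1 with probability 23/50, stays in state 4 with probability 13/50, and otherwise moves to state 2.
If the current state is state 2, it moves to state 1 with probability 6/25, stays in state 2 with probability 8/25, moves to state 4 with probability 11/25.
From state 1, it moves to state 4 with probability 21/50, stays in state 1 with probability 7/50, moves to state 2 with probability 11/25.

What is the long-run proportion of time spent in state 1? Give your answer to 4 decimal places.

Let the stationary distribution be π with π = πP and π_1 + π_2 + π_3 = 1.
π_1 = 0.26·π_1 + 0.44·π_2 + 0.42·π_3
π_2 = 0.28·π_1 + 0.32·π_2 + 0.44·π_3
Solving with the normalization constraint gives π = (0.3679, 0.3403, 0.2918).
So the stationary probability of state 1 is 0.2918.

0.2918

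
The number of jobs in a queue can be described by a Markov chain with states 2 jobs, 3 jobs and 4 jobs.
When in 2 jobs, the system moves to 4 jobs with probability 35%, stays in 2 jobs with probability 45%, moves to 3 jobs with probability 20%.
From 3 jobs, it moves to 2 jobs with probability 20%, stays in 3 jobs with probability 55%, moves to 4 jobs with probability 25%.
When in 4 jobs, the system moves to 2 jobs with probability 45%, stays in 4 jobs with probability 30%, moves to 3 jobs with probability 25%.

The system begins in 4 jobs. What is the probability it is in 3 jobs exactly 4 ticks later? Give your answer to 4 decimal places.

0.3277

Propagate the distribution vector 4 ticks from 4 jobs.
After 0 ticks: (0.0000, 0.0000, 1.0000)
After 1 tick: (0.4500, 0.2500, 0.3000)
After 2 ticks: (0.3875, 0.3025, 0.3100)
After 3 ticks: (0.3744, 0.3214, 0.3043)
After 4 ticks: (0.3697, 0.3277, 0.3027)
P(in 3 jobs after 4 ticks) = 0.3277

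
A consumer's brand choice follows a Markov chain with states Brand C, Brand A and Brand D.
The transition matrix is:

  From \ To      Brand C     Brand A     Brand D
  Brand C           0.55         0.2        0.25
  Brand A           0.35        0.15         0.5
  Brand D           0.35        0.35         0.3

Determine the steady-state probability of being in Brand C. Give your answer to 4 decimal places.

0.4375

Let the stationary distribution be π with π = πP and π_1 + π_2 + π_3 = 1.
π_1 = 0.55·π_1 + 0.35·π_2 + 0.35·π_3
π_2 = 0.2·π_1 + 0.15·π_2 + 0.35·π_3
Solving with the normalization constraint gives π = (0.4375, 0.2370, 0.3255).
So the stationary probability of Brand C is 0.4375.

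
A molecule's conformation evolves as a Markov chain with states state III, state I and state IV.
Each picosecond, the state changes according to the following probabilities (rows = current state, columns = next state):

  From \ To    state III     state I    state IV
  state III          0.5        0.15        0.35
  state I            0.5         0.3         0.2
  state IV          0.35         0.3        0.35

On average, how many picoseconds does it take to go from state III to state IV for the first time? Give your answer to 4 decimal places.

3.0909

Let t(s) be the expected number of picoseconds to first reach state IV from state s, with t(state IV) = 0. Conditioning on the first picosecond:
t(state III) = 1 + 0.5·t(state III) + 0.15·t(state I)
t(state I) = 1 + 0.5·t(state III) + 0.3·t(state I)
Solving: t(state III) = 3.0909, t(state I) = 3.6364.
Expected picoseconds from state III to state IV: 3.0909.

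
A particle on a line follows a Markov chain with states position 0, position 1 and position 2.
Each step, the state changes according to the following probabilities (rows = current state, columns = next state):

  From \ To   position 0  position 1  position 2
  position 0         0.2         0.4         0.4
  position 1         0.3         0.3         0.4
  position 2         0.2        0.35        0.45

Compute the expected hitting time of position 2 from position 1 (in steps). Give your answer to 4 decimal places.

Let t(s) be the expected number of steps to first reach position 2 from state s, with t(position 2) = 0. Conditioning on the first step:
t(position 0) = 1 + 0.2·t(position 0) + 0.4·t(position 1)
t(position 1) = 1 + 0.3·t(position 0) + 0.3·t(position 1)
Solving: t(position 0) = 2.5000, t(position 1) = 2.5000.
Expected steps from position 1 to position 2: 2.5000.

2.5000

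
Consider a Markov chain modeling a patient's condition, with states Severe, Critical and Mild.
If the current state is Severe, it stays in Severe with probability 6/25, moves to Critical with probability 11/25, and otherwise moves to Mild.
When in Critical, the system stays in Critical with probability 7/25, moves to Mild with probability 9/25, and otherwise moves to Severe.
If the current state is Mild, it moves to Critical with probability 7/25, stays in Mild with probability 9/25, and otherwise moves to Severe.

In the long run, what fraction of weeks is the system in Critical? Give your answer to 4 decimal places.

Let the stationary distribution be π with π = πP and π_1 + π_2 + π_3 = 1.
π_1 = 0.24·π_1 + 0.36·π_2 + 0.36·π_3
π_2 = 0.44·π_1 + 0.28·π_2 + 0.28·π_3
Solving with the normalization constraint gives π = (0.3214, 0.3314, 0.3471).
So the stationary probability of Critical is 0.3314.

0.3314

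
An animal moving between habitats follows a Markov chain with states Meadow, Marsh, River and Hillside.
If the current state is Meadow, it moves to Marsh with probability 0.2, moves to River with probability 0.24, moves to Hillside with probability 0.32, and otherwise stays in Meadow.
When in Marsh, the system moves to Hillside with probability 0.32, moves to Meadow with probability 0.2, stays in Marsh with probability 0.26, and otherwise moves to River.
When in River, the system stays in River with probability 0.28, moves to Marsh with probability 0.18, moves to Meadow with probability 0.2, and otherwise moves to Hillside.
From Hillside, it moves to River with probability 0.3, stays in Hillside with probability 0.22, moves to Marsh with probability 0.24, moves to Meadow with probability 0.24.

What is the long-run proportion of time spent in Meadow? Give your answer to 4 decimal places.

Let the stationary distribution be π with π = πP and π_1 + π_2 + π_3 + π_4 = 1.
π_1 = 0.24·π_1 + 0.2·π_2 + 0.2·π_3 + 0.24·π_4
π_2 = 0.2·π_1 + 0.26·π_2 + 0.18·π_3 + 0.24·π_4
π_3 = 0.24·π_1 + 0.22·π_2 + 0.28·π_3 + 0.3·π_4
Solving with the normalization constraint gives π = (0.2207, 0.2197, 0.2639, 0.2957).
So the stationary probability of Meadow is 0.2207.

0.2207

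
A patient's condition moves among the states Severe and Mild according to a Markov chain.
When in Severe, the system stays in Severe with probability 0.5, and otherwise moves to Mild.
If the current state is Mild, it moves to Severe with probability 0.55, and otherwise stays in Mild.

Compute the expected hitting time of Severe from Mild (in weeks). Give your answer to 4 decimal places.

Let t(s) be the expected number of weeks to first reach Severe from state s, with t(Severe) = 0. Conditioning on the first week:
t(Mild) = 1 + 0.45·t(Mild)
Solving: t(Mild) = 1.8182.
Expected weeks from Mild to Severe: 1.8182.

1.8182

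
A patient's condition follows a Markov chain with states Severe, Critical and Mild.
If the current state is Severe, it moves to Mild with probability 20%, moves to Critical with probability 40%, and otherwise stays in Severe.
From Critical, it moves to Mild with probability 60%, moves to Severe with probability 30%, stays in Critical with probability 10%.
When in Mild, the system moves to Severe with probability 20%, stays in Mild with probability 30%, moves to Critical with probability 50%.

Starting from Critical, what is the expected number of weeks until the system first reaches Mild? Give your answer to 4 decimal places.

Let t(s) be the expected number of weeks to first reach Mild from state s, with t(Mild) = 0. Conditioning on the first week:
t(Severe) = 1 + 0.4·t(Severe) + 0.4·t(Critical)
t(Critical) = 1 + 0.3·t(Severe) + 0.1·t(Critical)
Solving: t(Severe) = 3.0952, t(Critical) = 2.1429.
Expected weeks from Critical to Mild: 2.1429.

2.1429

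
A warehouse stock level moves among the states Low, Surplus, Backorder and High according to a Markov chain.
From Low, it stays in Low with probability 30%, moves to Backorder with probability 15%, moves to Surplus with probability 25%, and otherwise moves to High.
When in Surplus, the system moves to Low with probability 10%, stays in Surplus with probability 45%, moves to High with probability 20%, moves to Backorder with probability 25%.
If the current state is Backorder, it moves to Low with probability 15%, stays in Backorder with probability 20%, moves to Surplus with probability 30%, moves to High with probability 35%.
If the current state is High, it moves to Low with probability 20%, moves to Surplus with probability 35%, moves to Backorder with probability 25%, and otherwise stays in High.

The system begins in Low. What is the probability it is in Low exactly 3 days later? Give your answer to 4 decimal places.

0.1754

Propagate the distribution vector 3 days from Low.
After 0 days: (1.0000, 0.0000, 0.0000, 0.0000)
After 1 day: (0.3000, 0.2500, 0.1500, 0.3000)
After 2 days: (0.1975, 0.3375, 0.2125, 0.2525)
After 3 days: (0.1754, 0.3534, 0.2196, 0.2516)
P(in Low after 3 days) = 0.1754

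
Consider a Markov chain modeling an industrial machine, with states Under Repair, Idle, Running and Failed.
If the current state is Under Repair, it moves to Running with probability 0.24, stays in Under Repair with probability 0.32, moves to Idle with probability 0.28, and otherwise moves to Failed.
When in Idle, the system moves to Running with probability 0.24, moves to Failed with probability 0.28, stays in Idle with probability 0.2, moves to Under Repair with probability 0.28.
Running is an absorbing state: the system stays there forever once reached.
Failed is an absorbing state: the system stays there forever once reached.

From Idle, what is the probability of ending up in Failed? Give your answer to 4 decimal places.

0.5052

Let h(s) be the probability of absorption at Failed starting from transient state s. Then h(Failed) = 1 and h(Running) = 0. By first-step analysis:
h(Under Repair) = 0.32·h(Under Repair) + 0.28·h(Idle) + 0.24·0 + 0.16·1
h(Idle) = 0.28·h(Under Repair) + 0.2·h(Idle) + 0.24·0 + 0.28·1
Solving: h(Under Repair) = 0.4433, h(Idle) = 0.5052.
Starting from Idle, the probability is 0.5052.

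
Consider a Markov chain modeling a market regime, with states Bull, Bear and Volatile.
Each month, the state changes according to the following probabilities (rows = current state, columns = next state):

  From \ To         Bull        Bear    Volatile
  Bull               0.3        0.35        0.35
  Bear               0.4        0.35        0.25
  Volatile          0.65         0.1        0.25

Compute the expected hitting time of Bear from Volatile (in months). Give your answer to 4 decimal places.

Let t(s) be the expected number of months to first reach Bear from state s, with t(Bear) = 0. Conditioning on the first month:
t(Bull) = 1 + 0.3·t(Bull) + 0.35·t(Volatile)
t(Volatile) = 1 + 0.65·t(Bull) + 0.25·t(Volatile)
Solving: t(Bull) = 3.6975, t(Volatile) = 4.5378.
Expected months from Volatile to Bear: 4.5378.

4.5378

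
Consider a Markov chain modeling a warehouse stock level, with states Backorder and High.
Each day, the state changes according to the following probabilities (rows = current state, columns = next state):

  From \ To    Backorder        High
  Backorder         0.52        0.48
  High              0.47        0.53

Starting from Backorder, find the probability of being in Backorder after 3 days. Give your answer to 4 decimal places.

0.4948

Propagate the distribution vector 3 days from Backorder.
After 0 days: (1.0000, 0.0000)
After 1 day: (0.5200, 0.4800)
After 2 days: (0.4960, 0.5040)
After 3 days: (0.4948, 0.5052)
P(in Backorder after 3 days) = 0.4948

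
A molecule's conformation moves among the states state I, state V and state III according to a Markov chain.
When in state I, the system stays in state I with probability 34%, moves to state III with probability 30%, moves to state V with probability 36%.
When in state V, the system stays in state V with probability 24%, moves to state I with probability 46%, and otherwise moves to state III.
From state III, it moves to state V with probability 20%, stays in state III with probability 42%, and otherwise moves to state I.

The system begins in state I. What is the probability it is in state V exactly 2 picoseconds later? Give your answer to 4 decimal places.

Sum over the intermediate state after 1 picosecond:
P = P(state I→state I)·P(state I→state V) + P(state I→state V)·P(state V→state V) + P(state I→state III)·P(state III→state V)
  = 0.34×0.36 + 0.36×0.24 + 0.3×0.2
  = 0.1224 + 0.0864 + 0.0600 = 0.2688

0.2688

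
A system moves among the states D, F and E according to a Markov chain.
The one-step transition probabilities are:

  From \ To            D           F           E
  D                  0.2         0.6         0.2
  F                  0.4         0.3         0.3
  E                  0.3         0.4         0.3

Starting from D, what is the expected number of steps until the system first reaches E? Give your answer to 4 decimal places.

4.0625

Let t(s) be the expected number of steps to first reach E from state s, with t(E) = 0. Conditioning on the first step:
t(D) = 1 + 0.2·t(D) + 0.6·t(F)
t(F) = 1 + 0.4·t(D) + 0.3·t(F)
Solving: t(D) = 4.0625, t(F) = 3.7500.
Expected steps from D to E: 4.0625.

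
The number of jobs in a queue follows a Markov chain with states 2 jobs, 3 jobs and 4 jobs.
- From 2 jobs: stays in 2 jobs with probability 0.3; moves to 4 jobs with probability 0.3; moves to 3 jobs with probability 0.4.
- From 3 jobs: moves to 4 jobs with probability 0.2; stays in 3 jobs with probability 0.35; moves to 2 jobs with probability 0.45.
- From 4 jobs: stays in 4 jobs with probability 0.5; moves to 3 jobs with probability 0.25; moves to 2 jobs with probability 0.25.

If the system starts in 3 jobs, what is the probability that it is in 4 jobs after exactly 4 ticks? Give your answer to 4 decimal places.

Propagate the distribution vector 4 ticks from 3 jobs.
After 0 ticks: (0.0000, 1.0000, 0.0000)
After 1 tick: (0.4500, 0.3500, 0.2000)
After 2 ticks: (0.3425, 0.3525, 0.3050)
After 3 ticks: (0.3376, 0.3366, 0.3258)
After 4 ticks: (0.3342, 0.3343, 0.3315)
P(in 4 jobs after 4 ticks) = 0.3315

0.3315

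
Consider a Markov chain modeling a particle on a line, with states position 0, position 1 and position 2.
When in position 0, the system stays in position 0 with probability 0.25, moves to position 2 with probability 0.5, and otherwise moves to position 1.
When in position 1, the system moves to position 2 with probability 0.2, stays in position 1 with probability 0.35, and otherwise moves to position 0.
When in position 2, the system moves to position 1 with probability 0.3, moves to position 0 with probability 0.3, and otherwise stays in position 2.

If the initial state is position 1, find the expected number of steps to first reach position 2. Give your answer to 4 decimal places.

3.2000

Let t(s) be the expected number of steps to first reach position 2 from state s, with t(position 2) = 0. Conditioning on the first step:
t(position 0) = 1 + 0.25·t(position 0) + 0.25·t(position 1)
t(position 1) = 1 + 0.45·t(position 0) + 0.35·t(position 1)
Solving: t(position 0) = 2.4000, t(position 1) = 3.2000.
Expected steps from position 1 to position 2: 3.2000.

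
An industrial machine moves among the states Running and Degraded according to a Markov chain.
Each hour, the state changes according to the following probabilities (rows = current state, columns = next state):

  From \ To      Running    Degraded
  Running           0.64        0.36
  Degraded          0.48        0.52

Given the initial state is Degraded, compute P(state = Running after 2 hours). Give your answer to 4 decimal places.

0.5568

Sum over the intermediate state after 1 hour:
P = P(Degraded→Running)·P(Running→Running) + P(Degraded→Degraded)·P(Degraded→Running)
  = 0.48×0.64 + 0.52×0.48
  = 0.3072 + 0.2496 = 0.5568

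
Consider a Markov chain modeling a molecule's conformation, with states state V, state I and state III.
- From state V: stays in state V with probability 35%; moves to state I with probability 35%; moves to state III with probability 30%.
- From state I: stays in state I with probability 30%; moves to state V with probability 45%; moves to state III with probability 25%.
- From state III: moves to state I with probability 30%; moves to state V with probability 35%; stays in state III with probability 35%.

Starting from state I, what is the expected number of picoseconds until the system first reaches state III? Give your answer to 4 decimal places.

3.6975

Let t(s) be the expected number of picoseconds to first reach state III from state s, with t(state III) = 0. Conditioning on the first picosecond:
t(state V) = 1 + 0.35·t(state V) + 0.35·t(state I)
t(state I) = 1 + 0.45·t(state V) + 0.3·t(state I)
Solving: t(state V) = 3.5294, t(state I) = 3.6975.
Expected picoseconds from state I to state III: 3.6975.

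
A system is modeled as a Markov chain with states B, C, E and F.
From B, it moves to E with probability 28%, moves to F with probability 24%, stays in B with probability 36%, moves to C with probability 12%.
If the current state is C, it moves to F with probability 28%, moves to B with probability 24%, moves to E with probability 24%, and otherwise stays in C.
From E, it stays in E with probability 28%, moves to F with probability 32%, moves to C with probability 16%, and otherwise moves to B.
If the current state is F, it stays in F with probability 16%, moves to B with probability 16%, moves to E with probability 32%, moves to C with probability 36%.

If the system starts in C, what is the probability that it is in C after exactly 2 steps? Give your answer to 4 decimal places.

0.2256

Propagate the distribution vector 2 steps from C.
After 0 steps: (0.0000, 1.0000, 0.0000, 0.0000)
After 1 step: (0.2400, 0.2400, 0.2400, 0.2800)
After 2 steps: (0.2464, 0.2256, 0.2816, 0.2464)
P(in C after 2 steps) = 0.2256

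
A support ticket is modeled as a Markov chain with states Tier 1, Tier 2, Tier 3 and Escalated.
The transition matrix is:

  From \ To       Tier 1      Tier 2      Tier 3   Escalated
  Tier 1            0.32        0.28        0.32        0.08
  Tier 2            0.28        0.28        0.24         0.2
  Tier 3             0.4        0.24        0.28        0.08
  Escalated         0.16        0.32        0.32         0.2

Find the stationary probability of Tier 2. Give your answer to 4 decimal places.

Let the stationary distribution be π with π = πP and π_1 + π_2 + π_3 + π_4 = 1.
π_1 = 0.32·π_1 + 0.28·π_2 + 0.4·π_3 + 0.16·π_4
π_2 = 0.28·π_1 + 0.28·π_2 + 0.24·π_3 + 0.32·π_4
π_3 = 0.32·π_1 + 0.24·π_2 + 0.28·π_3 + 0.32·π_4
Solving with the normalization constraint gives π = (0.3115, 0.2737, 0.2866, 0.1282).
So the stationary probability of Tier 2 is 0.2737.

0.2737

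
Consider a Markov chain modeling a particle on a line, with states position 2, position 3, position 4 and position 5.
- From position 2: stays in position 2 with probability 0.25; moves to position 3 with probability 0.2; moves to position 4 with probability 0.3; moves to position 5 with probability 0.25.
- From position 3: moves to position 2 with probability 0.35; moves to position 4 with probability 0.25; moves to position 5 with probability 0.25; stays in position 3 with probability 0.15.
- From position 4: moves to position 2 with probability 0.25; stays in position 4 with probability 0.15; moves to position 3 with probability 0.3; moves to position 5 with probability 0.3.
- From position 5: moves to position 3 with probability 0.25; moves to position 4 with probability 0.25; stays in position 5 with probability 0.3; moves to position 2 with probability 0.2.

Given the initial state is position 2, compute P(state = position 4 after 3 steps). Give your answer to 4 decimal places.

Propagate the distribution vector 3 steps from position 2.
After 0 steps: (1.0000, 0.0000, 0.0000, 0.0000)
After 1 step: (0.2500, 0.2000, 0.3000, 0.2500)
After 2 steps: (0.2575, 0.2325, 0.2325, 0.2775)
After 3 steps: (0.2594, 0.2255, 0.2396, 0.2755)
P(in position 4 after 3 steps) = 0.2396

0.2396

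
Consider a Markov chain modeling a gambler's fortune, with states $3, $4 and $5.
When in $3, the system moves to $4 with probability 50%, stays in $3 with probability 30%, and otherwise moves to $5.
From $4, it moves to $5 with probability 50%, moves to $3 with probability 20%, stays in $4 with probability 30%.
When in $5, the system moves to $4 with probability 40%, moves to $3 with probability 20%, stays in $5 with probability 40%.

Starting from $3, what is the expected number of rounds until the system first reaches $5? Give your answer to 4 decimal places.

3.0769

Let t(s) be the expected number of rounds to first reach $5 from state s, with t($5) = 0. Conditioning on the first round:
t($3) = 1 + 0.3·t($3) + 0.5·t($4)
t($4) = 1 + 0.2·t($3) + 0.3·t($4)
Solving: t($3) = 3.0769, t($4) = 2.3077.
Expected rounds from $3 to $5: 3.0769.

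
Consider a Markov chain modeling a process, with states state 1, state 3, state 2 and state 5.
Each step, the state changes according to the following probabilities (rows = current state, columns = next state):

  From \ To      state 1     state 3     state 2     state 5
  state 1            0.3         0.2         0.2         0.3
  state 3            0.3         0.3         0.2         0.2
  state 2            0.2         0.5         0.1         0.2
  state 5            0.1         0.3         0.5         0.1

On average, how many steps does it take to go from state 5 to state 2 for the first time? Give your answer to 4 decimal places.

Let t(s) be the expected number of steps to first reach state 2 from state s, with t(state 2) = 0. Conditioning on the first step:
t(state 1) = 1 + 0.3·t(state 1) + 0.2·t(state 3) + 0.3·t(state 5)
t(state 3) = 1 + 0.3·t(state 1) + 0.3·t(state 3) + 0.2·t(state 5)
t(state 5) = 1 + 0.1·t(state 1) + 0.3·t(state 3) + 0.1·t(state 5)
Solving: t(state 1) = 3.7201, t(state 3) = 3.8225, t(state 5) = 2.7986.
Expected steps from state 5 to state 2: 2.7986.

2.7986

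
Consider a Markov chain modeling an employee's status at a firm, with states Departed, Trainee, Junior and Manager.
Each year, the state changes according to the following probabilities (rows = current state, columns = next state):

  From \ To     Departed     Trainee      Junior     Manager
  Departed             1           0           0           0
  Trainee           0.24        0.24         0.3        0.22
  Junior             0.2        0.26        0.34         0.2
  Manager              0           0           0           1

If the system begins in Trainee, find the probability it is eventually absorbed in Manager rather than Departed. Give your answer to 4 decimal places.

Let h(s) be the probability of absorption at Manager starting from transient state s. Then h(Manager) = 1 and h(Departed) = 0. By first-step analysis:
h(Trainee) = 0.24·0 + 0.24·h(Trainee) + 0.3·h(Junior) + 0.22·1
h(Junior) = 0.2·0 + 0.26·h(Trainee) + 0.34·h(Junior) + 0.2·1
Solving: h(Trainee) = 0.4844, h(Junior) = 0.4939.
Starting from Trainee, the probability is 0.4844.

0.4844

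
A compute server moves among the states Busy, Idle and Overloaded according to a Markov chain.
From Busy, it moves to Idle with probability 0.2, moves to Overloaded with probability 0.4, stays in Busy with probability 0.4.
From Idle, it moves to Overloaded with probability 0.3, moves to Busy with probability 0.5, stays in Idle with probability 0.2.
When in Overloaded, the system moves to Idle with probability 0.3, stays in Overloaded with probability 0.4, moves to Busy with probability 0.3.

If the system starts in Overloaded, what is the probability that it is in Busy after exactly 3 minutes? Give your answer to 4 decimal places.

Propagate the distribution vector 3 minutes from Overloaded.
After 0 minutes: (0.0000, 0.0000, 1.0000)
After 1 minute: (0.3000, 0.3000, 0.4000)
After 2 minutes: (0.3900, 0.2400, 0.3700)
After 3 minutes: (0.3870, 0.2370, 0.3760)
P(in Busy after 3 minutes) = 0.3870

0.3870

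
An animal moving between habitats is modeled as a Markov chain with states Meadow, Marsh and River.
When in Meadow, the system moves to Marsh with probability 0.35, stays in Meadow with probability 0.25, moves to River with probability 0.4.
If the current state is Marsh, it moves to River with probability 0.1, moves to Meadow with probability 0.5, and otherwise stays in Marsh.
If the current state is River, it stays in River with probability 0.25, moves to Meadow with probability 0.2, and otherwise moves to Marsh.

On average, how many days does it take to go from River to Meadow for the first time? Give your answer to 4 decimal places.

2.9114

Let t(s) be the expected number of days to first reach Meadow from state s, with t(Meadow) = 0. Conditioning on the first day:
t(Marsh) = 1 + 0.4·t(Marsh) + 0.1·t(River)
t(River) = 1 + 0.55·t(Marsh) + 0.25·t(River)
Solving: t(Marsh) = 2.1519, t(River) = 2.9114.
Expected days from River to Meadow: 2.9114.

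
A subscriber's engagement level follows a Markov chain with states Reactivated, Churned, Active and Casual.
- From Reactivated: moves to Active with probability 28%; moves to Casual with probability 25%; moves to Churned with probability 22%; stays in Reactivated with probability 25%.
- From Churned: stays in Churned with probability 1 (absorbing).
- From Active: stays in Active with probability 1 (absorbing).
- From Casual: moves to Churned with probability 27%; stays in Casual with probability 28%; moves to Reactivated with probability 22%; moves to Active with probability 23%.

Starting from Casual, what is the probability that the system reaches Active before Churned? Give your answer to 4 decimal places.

Let h(s) be the probability of absorption at Active starting from transient state s. Then h(Active) = 1 and h(Churned) = 0. By first-step analysis:
h(Reactivated) = 0.25·h(Reactivated) + 0.22·0 + 0.28·1 + 0.25·h(Casual)
h(Casual) = 0.22·h(Reactivated) + 0.27·0 + 0.23·1 + 0.28·h(Casual)
Solving: h(Reactivated) = 0.5342, h(Casual) = 0.4827.
Starting from Casual, the probability is 0.4827.

0.4827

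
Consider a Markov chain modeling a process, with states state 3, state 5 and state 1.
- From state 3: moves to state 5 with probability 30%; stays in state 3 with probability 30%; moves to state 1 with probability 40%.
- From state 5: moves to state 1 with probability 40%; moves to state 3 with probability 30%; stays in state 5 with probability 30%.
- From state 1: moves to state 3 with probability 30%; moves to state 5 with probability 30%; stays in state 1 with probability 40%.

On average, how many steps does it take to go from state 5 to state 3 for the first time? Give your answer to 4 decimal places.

Let t(s) be the expected number of steps to first reach state 3 from state s, with t(state 3) = 0. Conditioning on the first step:
t(state 5) = 1 + 0.3·t(state 5) + 0.4·t(state 1)
t(state 1) = 1 + 0.3·t(state 5) + 0.4·t(state 1)
Solving: t(state 5) = 3.3333, t(state 1) = 3.3333.
Expected steps from state 5 to state 3: 3.3333.

3.3333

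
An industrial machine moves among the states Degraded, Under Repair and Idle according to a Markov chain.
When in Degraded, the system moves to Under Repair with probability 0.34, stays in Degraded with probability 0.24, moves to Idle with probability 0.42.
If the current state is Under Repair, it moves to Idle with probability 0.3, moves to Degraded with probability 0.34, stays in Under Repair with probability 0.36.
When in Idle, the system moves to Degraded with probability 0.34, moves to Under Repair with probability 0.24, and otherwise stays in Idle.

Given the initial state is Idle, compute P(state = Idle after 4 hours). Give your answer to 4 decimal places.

Propagate the distribution vector 4 hours from Idle.
After 0 hours: (0.0000, 0.0000, 1.0000)
After 1 hour: (0.3400, 0.2400, 0.4200)
After 2 hours: (0.3060, 0.3028, 0.3912)
After 3 hours: (0.3094, 0.3069, 0.3837)
After 4 hours: (0.3091, 0.3078, 0.3832)
P(in Idle after 4 hours) = 0.3832

0.3832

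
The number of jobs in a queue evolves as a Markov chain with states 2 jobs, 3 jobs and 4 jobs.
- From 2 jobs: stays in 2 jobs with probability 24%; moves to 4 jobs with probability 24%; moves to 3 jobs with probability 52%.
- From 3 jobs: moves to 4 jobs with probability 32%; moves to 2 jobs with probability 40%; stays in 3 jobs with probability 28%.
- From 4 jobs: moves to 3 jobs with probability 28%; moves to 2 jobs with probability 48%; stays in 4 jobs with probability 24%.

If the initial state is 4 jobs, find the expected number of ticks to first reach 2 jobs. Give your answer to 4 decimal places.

Let t(s) be the expected number of ticks to first reach 2 jobs from state s, with t(2 jobs) = 0. Conditioning on the first tick:
t(3 jobs) = 1 + 0.28·t(3 jobs) + 0.32·t(4 jobs)
t(4 jobs) = 1 + 0.28·t(3 jobs) + 0.24·t(4 jobs)
Solving: t(3 jobs) = 2.3601, t(4 jobs) = 2.1853.
Expected ticks from 4 jobs to 2 jobs: 2.1853.

2.1853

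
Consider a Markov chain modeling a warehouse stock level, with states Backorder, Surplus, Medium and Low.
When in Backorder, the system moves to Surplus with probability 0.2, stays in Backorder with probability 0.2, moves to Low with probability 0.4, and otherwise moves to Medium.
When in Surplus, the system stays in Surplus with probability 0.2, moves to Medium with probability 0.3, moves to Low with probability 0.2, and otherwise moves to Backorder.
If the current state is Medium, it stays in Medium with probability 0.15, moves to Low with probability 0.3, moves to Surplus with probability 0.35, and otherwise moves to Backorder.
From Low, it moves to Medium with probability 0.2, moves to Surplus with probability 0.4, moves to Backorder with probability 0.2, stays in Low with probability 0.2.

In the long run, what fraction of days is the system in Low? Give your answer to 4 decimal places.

0.2675

Let the stationary distribution be π with π = πP and π_1 + π_2 + π_3 + π_4 = 1.
π_1 = 0.2·π_1 + 0.3·π_2 + 0.2·π_3 + 0.2·π_4
π_2 = 0.2·π_1 + 0.2·π_2 + 0.35·π_3 + 0.4·π_4
π_3 = 0.2·π_1 + 0.3·π_2 + 0.15·π_3 + 0.2·π_4
Solving with the normalization constraint gives π = (0.2286, 0.2862, 0.2177, 0.2675).
So the stationary probability of Low is 0.2675.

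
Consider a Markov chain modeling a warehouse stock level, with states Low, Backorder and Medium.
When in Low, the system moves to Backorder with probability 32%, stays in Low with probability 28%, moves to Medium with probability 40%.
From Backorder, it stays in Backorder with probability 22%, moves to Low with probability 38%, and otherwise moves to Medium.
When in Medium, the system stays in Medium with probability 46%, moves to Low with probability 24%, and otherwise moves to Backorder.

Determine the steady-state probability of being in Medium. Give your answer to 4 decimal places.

Let the stationary distribution be π with π = πP and π_1 + π_2 + π_3 = 1.
π_1 = 0.28·π_1 + 0.38·π_2 + 0.24·π_3
π_2 = 0.32·π_1 + 0.22·π_2 + 0.3·π_3
Solving with the normalization constraint gives π = (0.2913, 0.2832, 0.4255).
So the stationary probability of Medium is 0.4255.

0.4255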